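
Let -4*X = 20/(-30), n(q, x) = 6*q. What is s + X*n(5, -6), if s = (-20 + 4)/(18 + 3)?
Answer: 89/21 ≈ 4.2381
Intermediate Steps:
X = ⅙ (X = -5/(-30) = -5*(-1)/30 = -¼*(-⅔) = ⅙ ≈ 0.16667)
s = -16/21 ≈ -0.76190
s + X*n(5, -6) = -16/21 + (6*5)/6 = -16/21 + (⅙)*30 = -16/21 + 5 = 89/21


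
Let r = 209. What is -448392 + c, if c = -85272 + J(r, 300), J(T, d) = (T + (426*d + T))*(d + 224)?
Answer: 66652568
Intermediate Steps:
J(T, d) = (224 + d)*(2*T + 426*d) (J(T, d) = (T + (T + 426*d))*(224 + d) = (2*T + 426*d)*(224 + d) = (224 + d)*(2*T + 426*d))
c = 67100960 (c = -85272 + (426*300**2 + 448*209 + 95424*300 + 2*209*300) = -85272 + (426*90000 + 93632 + 28627200 + 125400) = -85272 + (38340000 + 93632 + 28627200 + 125400) = -85272 + 67186232 = 67100960)
-448392 + c = -448392 + 67100960 = 66652568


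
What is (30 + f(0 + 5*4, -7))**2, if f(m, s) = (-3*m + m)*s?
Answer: 96100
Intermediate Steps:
f(m, s) = -2*m*s (f(m, s) = (-2*m)*s = -2*m*s)
(30 + f(0 + 5*4, -7))**2 = (30 - 2*(0 + 5*4)*(-7))**2 = (30 - 2*(0 + 20)*(-7))**2 = (30 - 2*20*(-7))**2 = (30 + 280)**2 = 310**2 = 96100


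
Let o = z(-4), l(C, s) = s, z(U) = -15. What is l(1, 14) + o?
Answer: -1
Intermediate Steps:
o = -15
l(1, 14) + o = 14 - 15 = -1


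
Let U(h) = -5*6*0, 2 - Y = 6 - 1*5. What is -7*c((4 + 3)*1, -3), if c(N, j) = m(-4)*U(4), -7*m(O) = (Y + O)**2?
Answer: 0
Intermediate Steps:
Y = 1 (Y = 2 - (6 - 1*5) = 2 - (6 - 5) = 2 - 1*1 = 2 - 1 = 1)
m(O) = -(1 + O)**2/7
U(h) = 0 (U(h) = -30*0 = 0)
c(N, j) = 0 (c(N, j) = -(1 - 4)**2/7*0 = -1/7*(-3)**2*0 = -1/7*9*0 = -9/7*0 = 0)
-7*c((4 + 3)*1, -3) = -7*0 = 0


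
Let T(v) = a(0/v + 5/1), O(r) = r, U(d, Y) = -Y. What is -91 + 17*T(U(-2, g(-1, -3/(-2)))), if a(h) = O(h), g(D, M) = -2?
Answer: -6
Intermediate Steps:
a(h) = h
T(v) = 5 (T(v) = 0/v + 5/1 = 0 + 5*1 = 0 + 5 = 5)
-91 + 17*T(U(-2, g(-1, -3/(-2)))) = -91 + 17*5 = -91 + 85 = -6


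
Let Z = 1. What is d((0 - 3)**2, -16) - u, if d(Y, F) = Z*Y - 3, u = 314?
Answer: -308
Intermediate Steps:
d(Y, F) = -3 + Y (d(Y, F) = 1*Y - 3 = Y - 3 = -3 + Y)
d((0 - 3)**2, -16) - u = (-3 + (0 - 3)**2) - 1*314 = (-3 + (-3)**2) - 314 = (-3 + 9) - 314 = 6 - 314 = -308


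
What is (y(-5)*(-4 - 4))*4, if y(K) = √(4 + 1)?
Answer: -32*√5 ≈ -71.554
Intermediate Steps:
y(K) = √5
(y(-5)*(-4 - 4))*4 = (√5*(-4 - 4))*4 = (√5*(-8))*4 = -8*√5*4 = -32*√5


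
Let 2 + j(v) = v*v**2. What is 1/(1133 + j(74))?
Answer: 1/406355 ≈ 2.4609e-6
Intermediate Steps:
j(v) = -2 + v**3 (j(v) = -2 + v*v**2 = -2 + v**3)
1/(1133 + j(74)) = 1/(1133 + (-2 + 74**3)) = 1/(1133 + (-2 + 405224)) = 1/(1133 + 405222) = 1/406355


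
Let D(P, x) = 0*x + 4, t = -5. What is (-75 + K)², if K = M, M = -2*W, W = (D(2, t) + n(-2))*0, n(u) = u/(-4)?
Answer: 5625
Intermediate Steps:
D(P, x) = 4 (D(P, x) = 0 + 4 = 4)
n(u) = -u/4 (n(u) = u*(-¼) = -u/4)
W = 0 (W = (4 - ¼*(-2))*0 = (4 + ½)*0 = (9/2)*0 = 0)
M = 0 (M = -2*0 = 0)
K = 0
(-75 + K)² = (-75 + 0)² = (-75)² = 5625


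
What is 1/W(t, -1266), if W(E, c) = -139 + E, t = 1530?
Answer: 1/1391 ≈ 0.00071891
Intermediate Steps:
1/W(t, -1266) = 1/(-139 + 1530) = 1/1391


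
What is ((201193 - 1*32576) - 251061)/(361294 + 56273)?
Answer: -82444/417567 ≈ -0.19744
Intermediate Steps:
((201193 - 1*32576) - 251061)/(361294 + 56273) = ((201193 - 32576) - 251061)/417567 = (168617 - 251061)*(1/417567) = -82444*1/417567 = -82444/417567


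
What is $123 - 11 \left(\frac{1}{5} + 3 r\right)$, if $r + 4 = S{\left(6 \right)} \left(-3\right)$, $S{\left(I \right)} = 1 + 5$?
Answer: $\frac{4234}{5} \approx 846.8$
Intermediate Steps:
$S{\left(I \right)} = 6$
$r = -22$ ($r = -4 + 6 \left(-3\right) = -4 - 18 = -22$)
$123 - 11 \left(\frac{1}{5} + 3 r\right) = 123 - 11 \left(\frac{1}{5} + 3 \left(-22\right)\right) = 123 - 11 \left(\frac{1}{5} - 66\right) = 123 - - \frac{3619}{5} = 123 + \frac{3619}{5} = \frac{4234}{5}$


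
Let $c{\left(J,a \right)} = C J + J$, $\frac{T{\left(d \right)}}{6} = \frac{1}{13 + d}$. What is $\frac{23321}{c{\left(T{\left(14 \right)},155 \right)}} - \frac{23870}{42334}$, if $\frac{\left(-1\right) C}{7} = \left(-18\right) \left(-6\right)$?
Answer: $- \frac{4460742313}{31962170} \approx -139.56$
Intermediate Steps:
$C = -756$ ($C = - 7 \left(\left(-18\right) \left(-6\right)\right) = \left(-7\right) 108 = -756$)
$T{\left(d \right)} = \frac{6}{13 + d}$
$c{\left(J,a \right)} = - 755 J$ ($c{\left(J,a \right)} = - 756 J + J = - 755 J$)
$\frac{23321}{c{\left(T{\left(14 \right)},155 \right)}} - \frac{23870}{42334} = \frac{23321}{\left(-755\right) \frac{6}{13 + 14}} - \frac{23870}{42334} = \frac{23321}{\left(-755\right) \frac{6}{27}} - \frac{11935}{21167} = \frac{23321}{\left(-755\right) 6 \cdot \frac{1}{27}} - \frac{11935}{21167} = \frac{23321}{\left(-755\right) \frac{2}{9}} - \frac{11935}{21167} = \frac{23321}{- \frac{1510}{9}} - \frac{11935}{21167} = 23321 \left(- \frac{9}{1510}\right) - \frac{11935}{21167} = - \frac{209889}{1510} - \frac{11935}{21167} = - \frac{4460742313}{31962170}$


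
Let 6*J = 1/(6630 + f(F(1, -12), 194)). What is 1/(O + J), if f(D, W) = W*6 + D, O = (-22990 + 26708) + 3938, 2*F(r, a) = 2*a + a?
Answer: 46656/357198337 ≈ 0.00013062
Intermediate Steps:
F(r, a) = 3*a/2 (F(r, a) = (2*a + a)/2 = (3*a)/2 = 3*a/2)
O = 7656 (O = 3718 + 3938 = 7656)
f(D, W) = D + 6*W (f(D, W) = 6*W + D = D + 6*W)
J = 1/46656 (J = 1/(6*(6630 + ((3/2)*(-12) + 6*194))) = 1/(6*(6630 + (-18 + 1164))) = 1/(6*(6630 + 1146)) = (⅙)/7776 = (⅙)*(1/7776) = 1/46656 ≈ 2.1433e-5)
1/(O + J) = 1/(7656 + 1/46656) = 1/(357198337/46656) = 46656/357198337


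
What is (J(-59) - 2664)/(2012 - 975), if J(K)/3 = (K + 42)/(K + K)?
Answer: -314301/122366 ≈ -2.5685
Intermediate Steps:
J(K) = 3*(42 + K)/(2*K) (J(K) = 3*((K + 42)/(K + K)) = 3*((42 + K)/((2*K))) = 3*((42 + K)*(1/(2*K))) = 3*((42 + K)/(2*K)) = 3*(42 + K)/(2*K))
(J(-59) - 2664)/(2012 - 975) = ((3/2 + 63/(-59)) - 2664)/(2012 - 975) = ((3/2 + 63*(-1/59)) - 2664)/1037 = ((3/2 - 63/59) - 2664)*(1/1037) = (51/118 - 2664)*(1/1037) = -314301/118*1/1037 = -314301/122366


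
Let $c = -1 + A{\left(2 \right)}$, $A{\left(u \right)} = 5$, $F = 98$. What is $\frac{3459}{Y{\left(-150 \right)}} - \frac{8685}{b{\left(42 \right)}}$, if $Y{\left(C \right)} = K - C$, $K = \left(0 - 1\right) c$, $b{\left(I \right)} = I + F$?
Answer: $- \frac{78375}{2044} \approx -38.344$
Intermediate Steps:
$b{\left(I \right)} = 98 + I$ ($b{\left(I \right)} = I + 98 = 98 + I$)
$c = 4$ ($c = -1 + 5 = 4$)
$K = -4$ ($K = \left(0 - 1\right) 4 = \left(-1\right) 4 = -4$)
$Y{\left(C \right)} = -4 - C$
$\frac{3459}{Y{\left(-150 \right)}} - \frac{8685}{b{\left(42 \right)}} = \frac{3459}{-4 - -150} - \frac{8685}{98 + 42} = \frac{3459}{-4 + 150} - \frac{8685}{140} = \frac{3459}{146} - \frac{1737}{28} = - \frac{78375}{2044}$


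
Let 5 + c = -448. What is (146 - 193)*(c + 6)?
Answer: 21009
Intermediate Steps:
c = -453 (c = -5 - 448 = -453)
(146 - 193)*(c + 6) = (146 - 193)*(-453 + 6) = -47*(-447) = 21009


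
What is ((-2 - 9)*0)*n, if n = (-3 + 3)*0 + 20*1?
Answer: 0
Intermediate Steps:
n = 20 (n = 0*0 + 20 = 0 + 20 = 20)
((-2 - 9)*0)*n = ((-2 - 9)*0)*20 = -11*0*20 = 0*20 = 0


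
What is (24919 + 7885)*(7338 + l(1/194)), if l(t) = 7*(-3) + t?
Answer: 23282622598/97 ≈ 2.4003e+8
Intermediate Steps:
l(t) = -21 + t
(24919 + 7885)*(7338 + l(1/194)) = (24919 + 7885)*(7338 + (-21 + 1/194)) = 32804*(7338 + (-21 + 1*(1/194))) = 32804*(7338 + (-21 + 1/194)) = 32804*(7338 - 4073/194) = 32804*(1419499/194) = 23282622598/97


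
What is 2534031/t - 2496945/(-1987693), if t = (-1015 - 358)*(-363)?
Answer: 2093783523846/330221401169 ≈ 6.3405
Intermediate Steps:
t = 498399 (t = -1373*(-363) = 498399)
2534031/t - 2496945/(-1987693) = 2534031/498399 - 2496945/(-1987693) = 2534031*(1/498399) - 2496945*(-1/1987693) = 844677/166133 + 2496945/1987693 = 2093783523846/330221401169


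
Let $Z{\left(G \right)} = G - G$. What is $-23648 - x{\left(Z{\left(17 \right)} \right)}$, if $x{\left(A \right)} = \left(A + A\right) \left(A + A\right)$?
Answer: $-23648$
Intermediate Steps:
$Z{\left(G \right)} = 0$
$x{\left(A \right)} = 4 A^{2}$ ($x{\left(A \right)} = 2 A 2 A = 4 A^{2}$)
$-23648 - x{\left(Z{\left(17 \right)} \right)} = -23648 - 4 \cdot 0^{2} = -23648 - 4 \cdot 0 = -23648 - 0 = -23648 + 0 = -23648$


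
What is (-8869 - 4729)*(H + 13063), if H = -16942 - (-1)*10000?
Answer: -83233358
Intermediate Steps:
H = -6942 (H = -16942 - 1*(-10000) = -16942 + 10000 = -6942)
(-8869 - 4729)*(H + 13063) = (-8869 - 4729)*(-6942 + 13063) = -13598*6121 = -83233358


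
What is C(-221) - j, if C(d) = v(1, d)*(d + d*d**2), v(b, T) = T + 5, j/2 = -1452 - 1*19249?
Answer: 2331563114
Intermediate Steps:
j = -41402 (j = 2*(-1452 - 1*19249) = 2*(-1452 - 19249) = 2*(-20701) = -41402)
v(b, T) = 5 + T
C(d) = (5 + d)*(d + d**3) (C(d) = (5 + d)*(d + d*d**2) = (5 + d)*(d + d**3))
C(-221) - j = -221*(1 + (-221)**2)*(5 - 221) - 1*(-41402) = -221*(1 + 48841)*(-216) + 41402 = -221*48842*(-216) + 41402 = 2331521712 + 41402 = 2331563114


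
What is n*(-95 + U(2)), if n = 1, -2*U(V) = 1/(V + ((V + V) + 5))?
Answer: -2091/22 ≈ -95.045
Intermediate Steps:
U(V) = -1/(2*(5 + 3*V)) (U(V) = -1/(2*(V + ((V + V) + 5))) = -1/(2*(V + (2*V + 5))) = -1/(2*(V + (5 + 2*V))) = -1/(2*(5 + 3*V)))
n*(-95 + U(2)) = 1*(-95 - 1/(10 + 6*2)) = 1*(-95 - 1/(10 + 12)) = 1*(-95 - 1/22) = 1*(-2091/22) = -2091/22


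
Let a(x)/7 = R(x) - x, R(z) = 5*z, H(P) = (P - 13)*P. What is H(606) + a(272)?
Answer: 366974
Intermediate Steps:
H(P) = P*(-13 + P) (H(P) = (-13 + P)*P = P*(-13 + P))
a(x) = 28*x (a(x) = 7*(5*x - x) = 7*(4*x) = 28*x)
H(606) + a(272) = 606*(-13 + 606) + 28*272 = 606*593 + 7616 = 359358 + 7616 = 366974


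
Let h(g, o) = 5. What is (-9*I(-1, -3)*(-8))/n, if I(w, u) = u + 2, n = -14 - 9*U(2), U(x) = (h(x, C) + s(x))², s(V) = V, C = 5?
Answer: 72/455 ≈ 0.15824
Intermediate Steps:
U(x) = (5 + x)²
n = -455 (n = -14 - 9*(5 + 2)² = -14 - 9*7² = -14 - 9*49 = -14 - 441 = -455)
I(w, u) = 2 + u
(-9*I(-1, -3)*(-8))/n = (-9*(2 - 3)*(-8))/(-455) = (-9*(-1)*(-8))*(-1/455) = (9*(-8))*(-1/455) = -72*(-1/455) = 72/455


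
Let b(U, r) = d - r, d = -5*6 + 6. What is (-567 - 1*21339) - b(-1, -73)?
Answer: -21955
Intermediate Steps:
d = -24 (d = -30 + 6 = -24)
b(U, r) = -24 - r
(-567 - 1*21339) - b(-1, -73) = (-567 - 1*21339) - (-24 - 1*(-73)) = (-567 - 21339) - (-24 + 73) = -21906 - 1*49 = -21906 - 49 = -21955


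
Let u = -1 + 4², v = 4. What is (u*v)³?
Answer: 216000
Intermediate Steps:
u = 15 (u = -1 + 16 = 15)
(u*v)³ = (15*4)³ = 60³ = 216000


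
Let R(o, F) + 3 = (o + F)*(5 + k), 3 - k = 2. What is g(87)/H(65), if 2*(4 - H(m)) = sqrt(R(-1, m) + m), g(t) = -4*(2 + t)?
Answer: 2848/191 + 356*sqrt(446)/191 ≈ 54.274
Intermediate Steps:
k = 1 (k = 3 - 1*2 = 3 - 2 = 1)
R(o, F) = -3 + 6*F + 6*o (R(o, F) = -3 + (o + F)*(5 + 1) = -3 + (F + o)*6 = -3 + (6*F + 6*o) = -3 + 6*F + 6*o)
g(t) = -8 - 4*t
H(m) = 4 - sqrt(-9 + 7*m)/2 (H(m) = 4 - sqrt((-3 + 6*m + 6*(-1)) + m)/2 = 4 - sqrt((-3 + 6*m - 6) + m)/2 = 4 - sqrt((-9 + 6*m) + m)/2 = 4 - sqrt(-9 + 7*m)/2)
g(87)/H(65) = (-8 - 4*87)/(4 - sqrt(-9 + 7*65)/2) = (-8 - 348)/(4 - sqrt(-9 + 455)/2) = -356/(4 - sqrt(446)/2)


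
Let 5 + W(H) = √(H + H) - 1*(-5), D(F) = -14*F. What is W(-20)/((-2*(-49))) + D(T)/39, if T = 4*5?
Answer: -280/39 + I*√10/49 ≈ -7.1795 + 0.064536*I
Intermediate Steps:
T = 20
W(H) = √2*√H (W(H) = -5 + (√(H + H) - 1*(-5)) = -5 + (√(2*H) + 5) = -5 + (√2*√H + 5) = -5 + (5 + √2*√H) = √2*√H)
W(-20)/((-2*(-49))) + D(T)/39 = (√2*√(-20))/((-2*(-49))) - 14*20/39 = (√2*(2*I*√5))/98 - 280*1/39 = (2*I*√10)*(1/98) - 280/39 = I*√10/49 - 280/39 = -280/39 + I*√10/49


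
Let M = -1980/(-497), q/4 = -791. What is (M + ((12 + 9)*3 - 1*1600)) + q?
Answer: -2334417/497 ≈ -4697.0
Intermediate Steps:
q = -3164 (q = 4*(-791) = -3164)
M = 1980/497 (M = -1980*(-1/497) = 1980/497 ≈ 3.9839)
(M + ((12 + 9)*3 - 1*1600)) + q = (1980/497 + ((12 + 9)*3 - 1*1600)) - 3164 = (1980/497 + (21*3 - 1600)) - 3164 = (1980/497 + (63 - 1600)) - 3164 = (1980/497 - 1537) - 3164 = -761909/497 - 3164 = -2334417/497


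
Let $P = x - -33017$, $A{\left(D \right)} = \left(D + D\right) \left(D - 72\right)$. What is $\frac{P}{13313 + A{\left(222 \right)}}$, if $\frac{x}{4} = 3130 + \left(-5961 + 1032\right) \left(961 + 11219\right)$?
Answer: $- \frac{240095343}{79913} \approx -3004.5$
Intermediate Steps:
$A{\left(D \right)} = 2 D \left(-72 + D\right)$
$x = -240128360$ ($x = 4 \left(3130 + \left(-5961 + 1032\right) \left(961 + 11219\right)\right) = 4 \left(3130 - 60035220\right) = 4 \left(-60032090\right) = -240128360$)
$P = -240095343$ ($P = -240128360 - -33017 = -240128360 + 33017 = -240095343$)
$\frac{P}{13313 + A{\left(222 \right)}} = - \frac{240095343}{13313 + 2 \cdot 222 \left(-72 + 222\right)} = - \frac{240095343}{13313 + 2 \cdot 222 \cdot 150} = - \frac{240095343}{13313 + 66600} = - \frac{240095343}{79913}$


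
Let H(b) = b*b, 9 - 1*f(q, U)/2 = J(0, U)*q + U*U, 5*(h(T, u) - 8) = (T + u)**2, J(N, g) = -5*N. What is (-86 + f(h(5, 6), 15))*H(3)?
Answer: -4662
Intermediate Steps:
h(T, u) = 8 + (T + u)**2/5
f(q, U) = 18 - 2*U**2 (f(q, U) = 18 - 2*((-5*0)*q + U*U) = 18 - 2*(0*q + U**2) = 18 - 2*(0 + U**2) = 18 - 2*U**2)
H(b) = b**2
(-86 + f(h(5, 6), 15))*H(3) = (-86 + (18 - 2*15**2))*3**2 = (-86 + (18 - 2*225))*9 = (-86 + (18 - 450))*9 = (-86 - 432)*9 = -518*9 = -4662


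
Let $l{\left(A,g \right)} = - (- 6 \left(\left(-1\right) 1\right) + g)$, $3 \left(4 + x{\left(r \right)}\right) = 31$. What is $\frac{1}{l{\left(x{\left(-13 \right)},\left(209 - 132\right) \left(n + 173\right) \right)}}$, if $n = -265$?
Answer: $\frac{1}{7078} \approx 0.00014128$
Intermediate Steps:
$x{\left(r \right)} = \frac{19}{3}$ ($x{\left(r \right)} = -4 + \frac{1}{3} \cdot 31 = -4 + \frac{31}{3} = \frac{19}{3}$)
$l{\left(A,g \right)} = -6 - g$ ($l{\left(A,g \right)} = - (\left(-6\right) \left(-1\right) + g) = - (6 + g) = -6 - g$)
$\frac{1}{l{\left(x{\left(-13 \right)},\left(209 - 132\right) \left(n + 173\right) \right)}} = \frac{1}{-6 - \left(209 - 132\right) \left(-265 + 173\right)} = \frac{1}{-6 - 77 \left(-92\right)} = \frac{1}{-6 - -7084} = \frac{1}{-6 + 7084} = \frac{1}{7078}$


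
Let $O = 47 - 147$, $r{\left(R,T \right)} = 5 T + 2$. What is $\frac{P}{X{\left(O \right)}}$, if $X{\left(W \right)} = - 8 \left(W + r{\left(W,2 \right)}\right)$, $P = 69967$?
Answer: $\frac{69967}{704} \approx 99.385$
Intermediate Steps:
$r{\left(R,T \right)} = 2 + 5 T$
$O = -100$ ($O = 47 - 147 = -100$)
$X{\left(W \right)} = -96 - 8 W$ ($X{\left(W \right)} = - 8 \left(W + \left(2 + 5 \cdot 2\right)\right) = - 8 \left(W + \left(2 + 10\right)\right) = - 8 \left(W + 12\right) = - 8 \left(12 + W\right) = -96 - 8 W$)
$\frac{P}{X{\left(O \right)}} = \frac{69967}{-96 - -800} = \frac{69967}{-96 + 800} = \frac{69967}{704}$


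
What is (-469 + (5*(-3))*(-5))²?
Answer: 155236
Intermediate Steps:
(-469 + (5*(-3))*(-5))² = (-469 - 15*(-5))² = (-469 + 75)² = (-394)² = 155236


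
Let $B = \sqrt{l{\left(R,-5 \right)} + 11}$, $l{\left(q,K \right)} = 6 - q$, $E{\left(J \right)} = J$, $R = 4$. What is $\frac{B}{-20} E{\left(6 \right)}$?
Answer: $- \frac{3 \sqrt{13}}{10} \approx -1.0817$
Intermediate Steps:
$B = \sqrt{13}$ ($B = \sqrt{\left(6 - 4\right) + 11} = \sqrt{2 + 11} = \sqrt{13} \approx 3.6056$)
$\frac{B}{-20} E{\left(6 \right)} = \frac{\sqrt{13}}{-20} \cdot 6 = - \frac{\sqrt{13}}{20} \cdot 6 = - \frac{3 \sqrt{13}}{10}$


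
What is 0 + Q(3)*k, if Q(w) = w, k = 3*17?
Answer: 153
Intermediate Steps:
k = 51
0 + Q(3)*k = 0 + 3*51 = 0 + 153 = 153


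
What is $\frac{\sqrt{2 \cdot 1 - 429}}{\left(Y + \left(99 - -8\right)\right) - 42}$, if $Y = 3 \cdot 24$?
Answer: $\frac{i \sqrt{427}}{137} \approx 0.15083 i$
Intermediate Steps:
$Y = 72$
$\frac{\sqrt{2 \cdot 1 - 429}}{\left(Y + \left(99 - -8\right)\right) - 42} = \frac{\sqrt{2 \cdot 1 - 429}}{\left(72 + \left(99 - -8\right)\right) - 42} = \frac{\sqrt{2 - 429}}{\left(72 + \left(99 + \left(10 - 2\right)\right)\right) - 42} = \frac{\sqrt{-427}}{\left(72 + \left(99 + 8\right)\right) - 42} = \frac{i \sqrt{427}}{\left(72 + 107\right) - 42} = \frac{i \sqrt{427}}{179 - 42} = \frac{i \sqrt{427}}{137}$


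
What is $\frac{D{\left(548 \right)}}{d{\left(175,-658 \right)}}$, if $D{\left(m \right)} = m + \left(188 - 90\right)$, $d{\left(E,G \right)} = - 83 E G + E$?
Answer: $\frac{646}{9557625} \approx 6.759 \cdot 10^{-5}$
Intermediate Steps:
$d{\left(E,G \right)} = E - 83 E G$ ($d{\left(E,G \right)} = - 83 E G + E = E - 83 E G$)
$D{\left(m \right)} = 98 + m$ ($D{\left(m \right)} = m + 98 = 98 + m$)
$\frac{D{\left(548 \right)}}{d{\left(175,-658 \right)}} = \frac{98 + 548}{175 \left(1 - -54614\right)} = \frac{646}{175 \left(1 + 54614\right)} = \frac{646}{175 \cdot 54615} = \frac{646}{9557625}$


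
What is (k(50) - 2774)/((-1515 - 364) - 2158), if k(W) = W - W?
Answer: 2774/4037 ≈ 0.68714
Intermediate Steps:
k(W) = 0
(k(50) - 2774)/((-1515 - 364) - 2158) = (0 - 2774)/((-1515 - 364) - 2158) = -2774/(-1879 - 2158) = -2774/(-4037) = -2774*(-1/4037) = 2774/4037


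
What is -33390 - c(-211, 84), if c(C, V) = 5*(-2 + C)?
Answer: -32325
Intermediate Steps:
c(C, V) = -10 + 5*C
-33390 - c(-211, 84) = -33390 - (-10 + 5*(-211)) = -33390 - (-10 - 1055) = -33390 - 1*(-1065) = -33390 + 1065 = -32325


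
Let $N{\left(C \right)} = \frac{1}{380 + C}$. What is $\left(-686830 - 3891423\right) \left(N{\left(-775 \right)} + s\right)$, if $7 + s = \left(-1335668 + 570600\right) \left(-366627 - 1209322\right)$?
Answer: $- \frac{2180414596311470952622}{395} \approx -5.52 \cdot 10^{18}$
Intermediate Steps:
$s = 1205708149525$ ($s = -7 + \left(-1335668 + 570600\right) \left(-366627 - 1209322\right) = -7 - -1205708149532 = -7 + 1205708149532 = 1205708149525$)
$\left(-686830 - 3891423\right) \left(N{\left(-775 \right)} + s\right) = \left(-686830 - 3891423\right) \left(\frac{1}{380 - 775} + 1205708149525\right) = - 4578253 \left(\frac{1}{-395} + 1205708149525\right) = - 4578253 \left(- \frac{1}{395} + 1205708149525\right) = \left(-4578253\right) \frac{476254719062374}{395} = - \frac{2180414596311470952622}{395}$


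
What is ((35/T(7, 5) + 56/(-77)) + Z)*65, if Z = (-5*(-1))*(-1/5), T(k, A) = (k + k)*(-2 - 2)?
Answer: -13455/88 ≈ -152.90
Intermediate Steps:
T(k, A) = -8*k (T(k, A) = (2*k)*(-4) = -8*k)
Z = -1 (Z = 5*(-1*⅕) = 5*(-⅕) = -1)
((35/T(7, 5) + 56/(-77)) + Z)*65 = ((35/((-8*7)) + 56/(-77)) - 1)*65 = ((35/(-56) + 56*(-1/77)) - 1)*65 = ((35*(-1/56) - 8/11) - 1)*65 = ((-5/8 - 8/11) - 1)*65 = (-119/88 - 1)*65 = -207/88*65 = -13455/88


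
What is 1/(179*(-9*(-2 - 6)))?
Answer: 1/12888 ≈ 7.7592e-5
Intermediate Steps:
1/(179*(-9*(-2 - 6))) = 1/(179*(-9*(-8))) = 1/(179*72) = 1/12888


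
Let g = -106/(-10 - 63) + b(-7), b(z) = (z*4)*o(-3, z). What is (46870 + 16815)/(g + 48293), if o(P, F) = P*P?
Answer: 4649005/3507099 ≈ 1.3256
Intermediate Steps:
o(P, F) = P**2
b(z) = 36*z (b(z) = (z*4)*(-3)**2 = (4*z)*9 = 36*z)
g = -18290/73 (g = -106/(-10 - 63) + 36*(-7) = -106/(-73) - 252 = -106*(-1/73) - 252 = 106/73 - 252 = -18290/73 ≈ -250.55)
(46870 + 16815)/(g + 48293) = (46870 + 16815)/(-18290/73 + 48293) = 63685/(3507099/73) = 63685*(73/3507099) = 4649005/3507099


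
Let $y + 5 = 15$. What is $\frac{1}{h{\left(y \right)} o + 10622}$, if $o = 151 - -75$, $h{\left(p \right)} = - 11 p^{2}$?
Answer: $- \frac{1}{237978} \approx -4.2021 \cdot 10^{-6}$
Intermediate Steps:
$y = 10$ ($y = -5 + 15 = 10$)
$o = 226$ ($o = 151 + 75 = 226$)
$\frac{1}{h{\left(y \right)} o + 10622} = \frac{1}{- 11 \cdot 10^{2} \cdot 226 + 10622} = \frac{1}{\left(-11\right) 100 \cdot 226 + 10622} = \frac{1}{\left(-1100\right) 226 + 10622} = \frac{1}{-248600 + 10622} = \frac{1}{-237978} = - \frac{1}{237978}$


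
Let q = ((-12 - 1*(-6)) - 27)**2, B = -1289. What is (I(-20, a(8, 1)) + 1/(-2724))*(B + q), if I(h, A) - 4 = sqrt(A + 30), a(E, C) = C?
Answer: -544750/681 - 200*sqrt(31) ≈ -1913.5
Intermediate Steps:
q = 1089 (q = ((-12 + 6) - 27)**2 = (-6 - 27)**2 = (-33)**2 = 1089)
I(h, A) = 4 + sqrt(30 + A) (I(h, A) = 4 + sqrt(A + 30) = 4 + sqrt(30 + A))
(I(-20, a(8, 1)) + 1/(-2724))*(B + q) = ((4 + sqrt(30 + 1)) + 1/(-2724))*(-1289 + 1089) = ((4 + sqrt(31)) - 1/2724)*(-200) = (10895/2724 + sqrt(31))*(-200) = -544750/681 - 200*sqrt(31)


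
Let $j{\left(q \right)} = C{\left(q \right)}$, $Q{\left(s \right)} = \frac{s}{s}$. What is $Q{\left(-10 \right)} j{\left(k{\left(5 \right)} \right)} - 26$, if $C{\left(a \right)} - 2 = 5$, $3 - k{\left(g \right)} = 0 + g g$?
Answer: $-19$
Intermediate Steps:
$Q{\left(s \right)} = 1$
$k{\left(g \right)} = 3 - g^{2}$ ($k{\left(g \right)} = 3 - \left(0 + g g\right) = 3 - \left(0 + g^{2}\right) = 3 - g^{2}$)
$C{\left(a \right)} = 7$ ($C{\left(a \right)} = 2 + 5 = 7$)
$j{\left(q \right)} = 7$
$Q{\left(-10 \right)} j{\left(k{\left(5 \right)} \right)} - 26 = 1 \cdot 7 - 26 = 7 - 26 = -19$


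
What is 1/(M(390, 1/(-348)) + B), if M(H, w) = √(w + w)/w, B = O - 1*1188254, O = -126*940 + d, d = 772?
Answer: I/(2*(√174 - 652961*I)) ≈ -7.6574e-7 + 1.5469e-11*I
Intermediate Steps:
O = -117668 (O = -126*940 + 772 = -118440 + 772 = -117668)
B = -1305922 (B = -117668 - 1*1188254 = -117668 - 1188254 = -1305922)
M(H, w) = √2/√w (M(H, w) = √(2*w)/w = (√2*√w)/w = √2/√w)
1/(M(390, 1/(-348)) + B) = 1/(√2/√(1/(-348)) - 1305922) = 1/(√2/√(-1/348) - 1305922) = 1/(√2*(-2*I*√87) - 1305922) = 1/(-2*I*√174 - 1305922) = 1/(-1305922 - 2*I*√174)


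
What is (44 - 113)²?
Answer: 4761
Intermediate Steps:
(44 - 113)² = (-69)² = 4761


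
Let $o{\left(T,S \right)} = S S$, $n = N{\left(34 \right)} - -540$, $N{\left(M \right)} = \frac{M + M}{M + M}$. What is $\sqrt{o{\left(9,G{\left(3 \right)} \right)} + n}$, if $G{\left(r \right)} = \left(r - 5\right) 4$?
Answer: $11 \sqrt{5} \approx 24.597$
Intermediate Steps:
$N{\left(M \right)} = 1$ ($N{\left(M \right)} = \frac{2 M}{2 M} = 2 M \frac{1}{2 M} = 1$)
$G{\left(r \right)} = -20 + 4 r$ ($G{\left(r \right)} = \left(-5 + r\right) 4 = -20 + 4 r$)
$n = 541$ ($n = 1 - -540 = 1 + 540 = 541$)
$o{\left(T,S \right)} = S^{2}$
$\sqrt{o{\left(9,G{\left(3 \right)} \right)} + n} = \sqrt{\left(-20 + 4 \cdot 3\right)^{2} + 541} = \sqrt{\left(-20 + 12\right)^{2} + 541} = \sqrt{\left(-8\right)^{2} + 541} = \sqrt{64 + 541} = \sqrt{605} = 11 \sqrt{5}$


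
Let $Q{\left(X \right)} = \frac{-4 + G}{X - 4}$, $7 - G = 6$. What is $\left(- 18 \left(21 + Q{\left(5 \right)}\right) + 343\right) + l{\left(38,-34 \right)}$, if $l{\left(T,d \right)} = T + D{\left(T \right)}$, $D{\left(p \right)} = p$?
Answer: $95$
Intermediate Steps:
$G = 1$ ($G = 7 - 6 = 1$)
$l{\left(T,d \right)} = 2 T$ ($l{\left(T,d \right)} = T + T = 2 T$)
$Q{\left(X \right)} = - \frac{3}{-4 + X}$ ($Q{\left(X \right)} = \frac{-4 + 1}{X - 4} = - \frac{3}{-4 + X}$)
$\left(- 18 \left(21 + Q{\left(5 \right)}\right) + 343\right) + l{\left(38,-34 \right)} = \left(- 18 \left(21 - \frac{3}{-4 + 5}\right) + 343\right) + 2 \cdot 38 = \left(- 18 \left(21 - \frac{3}{1}\right) + 343\right) + 76 = \left(- 18 \left(21 - 3\right) + 343\right) + 76 = \left(\left(-18\right) 18 + 343\right) + 76 = \left(-324 + 343\right) + 76 = 19 + 76 = 95$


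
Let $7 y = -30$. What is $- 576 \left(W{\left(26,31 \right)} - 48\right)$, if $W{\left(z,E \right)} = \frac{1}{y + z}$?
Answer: $\frac{524808}{19} \approx 27621.0$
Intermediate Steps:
$y = - \frac{30}{7}$ ($y = \frac{1}{7} \left(-30\right) = - \frac{30}{7} \approx -4.2857$)
$W{\left(z,E \right)} = \frac{1}{- \frac{30}{7} + z}$
$- 576 \left(W{\left(26,31 \right)} - 48\right) = - 576 \left(\frac{7}{-30 + 7 \cdot 26} - 48\right) = - 576 \left(\frac{7}{-30 + 182} - 48\right) = - 576 \left(\frac{7}{152} - 48\right) = \left(-576\right) \left(- \frac{7289}{152}\right) = \frac{524808}{19}$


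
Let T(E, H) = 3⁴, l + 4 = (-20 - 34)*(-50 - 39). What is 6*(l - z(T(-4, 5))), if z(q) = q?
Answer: 28326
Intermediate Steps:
l = 4802 (l = -4 + (-20 - 34)*(-50 - 39) = -4 - 54*(-89) = -4 + 4806 = 4802)
T(E, H) = 81
6*(l - z(T(-4, 5))) = 6*(4802 - 1*81) = 6*(4802 - 81) = 6*4721 = 28326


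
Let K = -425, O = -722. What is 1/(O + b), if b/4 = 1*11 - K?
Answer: 1/1022 ≈ 0.00097847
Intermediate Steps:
b = 1744 (b = 4*(1*11 - 1*(-425)) = 4*(11 + 425) = 4*436 = 1744)
1/(O + b) = 1/(-722 + 1744) = 1/1022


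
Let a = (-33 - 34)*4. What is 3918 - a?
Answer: 4186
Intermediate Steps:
a = -268 (a = -67*4 = -268)
3918 - a = 3918 - 1*(-268) = 3918 + 268 = 4186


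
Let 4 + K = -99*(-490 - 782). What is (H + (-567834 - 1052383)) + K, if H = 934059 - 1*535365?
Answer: -1095599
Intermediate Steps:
H = 398694 (H = 934059 - 535365 = 398694)
K = 125924 (K = -4 - 99*(-490 - 782) = -4 - 99*(-1272) = -4 + 125928 = 125924)
(H + (-567834 - 1052383)) + K = (398694 + (-567834 - 1052383)) + 125924 = (398694 - 1620217) + 125924 = -1221523 + 125924 = -1095599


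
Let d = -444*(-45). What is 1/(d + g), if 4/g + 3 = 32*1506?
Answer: 48189/962816224 ≈ 5.0050e-5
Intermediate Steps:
g = 4/48189 (g = 4/(-3 + 32*1506) = 4/(-3 + 48192) = 4/48189 ≈ 8.3006e-5)
d = 19980
1/(d + g) = 1/(19980 + 4/48189) = 1/(962816224/48189) = 48189/962816224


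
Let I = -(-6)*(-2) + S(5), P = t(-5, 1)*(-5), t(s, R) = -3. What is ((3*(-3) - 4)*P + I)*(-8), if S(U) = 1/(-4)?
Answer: 1658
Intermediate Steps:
S(U) = -1/4
P = 15 (P = -3*(-5) = 15)
I = -49/4 (I = -(-6)*(-2) - 1/4 = -2*6 - 1/4 = -12 - 1/4 = -49/4 ≈ -12.250)
((3*(-3) - 4)*P + I)*(-8) = ((3*(-3) - 4)*15 - 49/4)*(-8) = ((-9 - 4)*15 - 49/4)*(-8) = (-13*15 - 49/4)*(-8) = (-195 - 49/4)*(-8) = -829/4*(-8) = 1658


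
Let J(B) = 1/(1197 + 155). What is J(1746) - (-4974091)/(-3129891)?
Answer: -6721841141/4231612632 ≈ -1.5885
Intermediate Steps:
J(B) = 1/1352
J(1746) - (-4974091)/(-3129891) = 1/1352 - (-4974091)/(-3129891) = 1/1352 - (-4974091)*(-1)/3129891 = 1/1352 - 1*4974091/3129891 = 1/1352 - 4974091/3129891 = -6721841141/4231612632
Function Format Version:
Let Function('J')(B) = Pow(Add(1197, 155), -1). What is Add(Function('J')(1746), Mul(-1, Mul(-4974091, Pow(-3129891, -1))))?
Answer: Rational(-6721841141, 4231612632) ≈ -1.5885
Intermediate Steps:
Function('J')(B) = Rational(1, 1352) (Function('J')(B) = Pow(1352, -1) = Rational(1, 1352))
Add(Function('J')(1746), Mul(-1, Mul(-4974091, Pow(-3129891, -1)))) = Add(Rational(1, 1352), Mul(-1, Mul(-4974091, Pow(-3129891, -1)))) = Add(Rational(1, 1352), Mul(-1, Mul(-4974091, Rational(-1, 3129891)))) = Add(Rational(1, 1352), Mul(-1, Rational(4974091, 3129891))) = Add(Rational(1, 1352), Rational(-4974091, 3129891)) = Rational(-6721841141, 4231612632)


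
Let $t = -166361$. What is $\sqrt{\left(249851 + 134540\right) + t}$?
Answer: $\sqrt{218030} \approx 466.94$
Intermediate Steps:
$\sqrt{\left(249851 + 134540\right) + t} = \sqrt{\left(249851 + 134540\right) - 166361} = \sqrt{384391 - 166361} = \sqrt{218030}$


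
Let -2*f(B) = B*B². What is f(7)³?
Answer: -40353607/8 ≈ -5.0442e+6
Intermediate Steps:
f(B) = -B³/2 (f(B) = -B*B²/2 = -B³/2)
f(7)³ = (-½*7³)³ = (-½*343)³ = (-343/2)³ = -40353607/8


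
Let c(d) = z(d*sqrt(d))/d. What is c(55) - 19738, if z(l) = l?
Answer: -19738 + sqrt(55) ≈ -19731.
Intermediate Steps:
c(d) = sqrt(d) (c(d) = (d*sqrt(d))/d = d**(3/2)/d = sqrt(d))
c(55) - 19738 = sqrt(55) - 19738 = -19738 + sqrt(55)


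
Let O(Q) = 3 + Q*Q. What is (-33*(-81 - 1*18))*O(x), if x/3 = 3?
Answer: 274428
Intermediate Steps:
x = 9 (x = 3*3 = 9)
O(Q) = 3 + Q²
(-33*(-81 - 1*18))*O(x) = (-33*(-81 - 1*18))*(3 + 9²) = (-33*(-81 - 18))*(3 + 81) = -33*(-99)*84 = 3267*84 = 274428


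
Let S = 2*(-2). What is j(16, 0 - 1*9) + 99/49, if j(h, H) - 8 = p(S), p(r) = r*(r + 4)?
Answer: 491/49 ≈ 10.020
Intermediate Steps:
S = -4
p(r) = r*(4 + r)
j(h, H) = 8 (j(h, H) = 8 - 4*(4 - 4) = 8 - 4*0 = 8 + 0 = 8)
j(16, 0 - 1*9) + 99/49 = 8 + 99/49 = 491/49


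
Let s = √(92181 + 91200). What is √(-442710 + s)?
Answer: √(-442710 + √183381) ≈ 665.04*I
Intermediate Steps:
s = √183381 ≈ 428.23
√(-442710 + s) = √(-442710 + √183381)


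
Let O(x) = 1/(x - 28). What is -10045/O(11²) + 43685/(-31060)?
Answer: -5803165957/6212 ≈ -9.3419e+5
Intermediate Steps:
O(x) = 1/(-28 + x)
-10045/O(11²) + 43685/(-31060) = -10045/(1/(-28 + 11²)) + 43685/(-31060) = -10045/(1/(-28 + 121)) + 43685*(-1/31060) = -10045/(1/93) - 8737/6212 = -10045/1/93 - 8737/6212 = -10045*93 - 8737/6212 = -934185 - 8737/6212 = -5803165957/6212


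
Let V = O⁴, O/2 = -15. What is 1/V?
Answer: 1/810000 ≈ 1.2346e-6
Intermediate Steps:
O = -30 (O = 2*(-15) = -30)
V = 810000 (V = (-30)⁴ = 810000)
1/V = 1/810000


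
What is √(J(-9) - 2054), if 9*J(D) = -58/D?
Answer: 2*I*√41579/9 ≈ 45.313*I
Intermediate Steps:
J(D) = -58/(9*D) (J(D) = (-58/D)/9 = -58/(9*D))
√(J(-9) - 2054) = √(-58/9/(-9) - 2054) = √(-58/9*(-⅑) - 2054) = √(58/81 - 2054) = √(-166316/81) = 2*I*√41579/9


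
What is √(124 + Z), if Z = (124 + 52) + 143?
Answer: √443 ≈ 21.048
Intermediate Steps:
Z = 319 (Z = 176 + 143 = 319)
√(124 + Z) = √(124 + 319) = √443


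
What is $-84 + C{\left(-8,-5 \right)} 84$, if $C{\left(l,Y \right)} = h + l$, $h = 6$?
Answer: $-252$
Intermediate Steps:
$C{\left(l,Y \right)} = 6 + l$
$-84 + C{\left(-8,-5 \right)} 84 = -84 + \left(6 - 8\right) 84 = -84 - 168 = -252$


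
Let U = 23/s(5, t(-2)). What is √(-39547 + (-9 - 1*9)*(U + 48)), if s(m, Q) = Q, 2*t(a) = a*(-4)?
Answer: I*√162058/2 ≈ 201.28*I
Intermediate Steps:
t(a) = -2*a (t(a) = (a*(-4))/2 = (-4*a)/2 = -2*a)
U = 23/4 (U = 23/((-2*(-2))) = 23/4 ≈ 5.7500)
√(-39547 + (-9 - 1*9)*(U + 48)) = √(-39547 + (-9 - 1*9)*(23/4 + 48)) = √(-39547 + (-9 - 9)*(215/4)) = √(-39547 - 18*215/4) = √(-39547 - 1935/2) = √(-81029/2) = I*√162058/2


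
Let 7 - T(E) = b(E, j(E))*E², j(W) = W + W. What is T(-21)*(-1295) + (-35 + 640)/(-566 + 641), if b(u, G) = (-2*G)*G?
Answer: -30222483254/15 ≈ -2.0148e+9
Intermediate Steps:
j(W) = 2*W
b(u, G) = -2*G²
T(E) = 7 + 8*E⁴ (T(E) = 7 - (-2*4*E²)*E² = 7 - (-8*E²)*E² = 7 - (-8)*E⁴ = 7 + 8*E⁴)
T(-21)*(-1295) + (-35 + 640)/(-566 + 641) = (7 + 8*(-21)⁴)*(-1295) + (-35 + 640)/(-566 + 641) = (7 + 8*194481)*(-1295) + 605/75 = (7 + 1555848)*(-1295) + 605*(1/75) = 1555855*(-1295) + 121/15 = -2014832225 + 121/15 = -30222483254/15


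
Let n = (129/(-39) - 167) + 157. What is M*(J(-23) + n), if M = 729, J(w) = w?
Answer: -344088/13 ≈ -26468.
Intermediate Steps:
n = -173/13 (n = (129*(-1/39) - 167) + 157 = (-43/13 - 167) + 157 = -2214/13 + 157 = -173/13 ≈ -13.308)
M*(J(-23) + n) = 729*(-23 - 173/13) = 729*(-472/13) = -344088/13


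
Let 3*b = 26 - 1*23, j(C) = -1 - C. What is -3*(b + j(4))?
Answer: 12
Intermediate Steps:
b = 1 (b = (26 - 1*23)/3 = (26 - 23)/3 = (⅓)*3 = 1)
-3*(b + j(4)) = -3*(1 + (-1 - 1*4)) = -3*(1 + (-1 - 4)) = -3*(1 - 5) = -3*(-4) = 12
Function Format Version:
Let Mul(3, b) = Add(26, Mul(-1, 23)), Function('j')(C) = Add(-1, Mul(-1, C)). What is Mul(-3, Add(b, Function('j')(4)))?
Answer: 12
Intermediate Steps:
b = 1 (b = Mul(Rational(1, 3), Add(26, Mul(-1, 23))) = Mul(Rational(1, 3), Add(26, -23)) = Mul(Rational(1, 3), 3) = 1)
Mul(-3, Add(b, Function('j')(4))) = Mul(-3, Add(1, Add(-1, Mul(-1, 4)))) = Mul(-3, Add(1, Add(-1, -4))) = Mul(-3, Add(1, -5)) = Mul(-3, -4) = 12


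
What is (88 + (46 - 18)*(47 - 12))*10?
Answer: 10680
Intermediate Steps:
(88 + (46 - 18)*(47 - 12))*10 = (88 + 28*35)*10 = (88 + 980)*10 = 1068*10 = 10680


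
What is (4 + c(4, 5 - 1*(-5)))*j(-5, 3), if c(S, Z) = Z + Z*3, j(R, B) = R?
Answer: -220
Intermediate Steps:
c(S, Z) = 4*Z (c(S, Z) = Z + 3*Z = 4*Z)
(4 + c(4, 5 - 1*(-5)))*j(-5, 3) = (4 + 4*(5 - 1*(-5)))*(-5) = (4 + 4*(5 + 5))*(-5) = (4 + 4*10)*(-5) = (4 + 40)*(-5) = 44*(-5) = -220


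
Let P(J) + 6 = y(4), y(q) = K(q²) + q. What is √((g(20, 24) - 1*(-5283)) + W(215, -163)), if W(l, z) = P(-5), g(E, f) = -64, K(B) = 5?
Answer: √5222 ≈ 72.263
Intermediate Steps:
y(q) = 5 + q
P(J) = 3 (P(J) = -6 + (5 + 4) = -6 + 9 = 3)
W(l, z) = 3
√((g(20, 24) - 1*(-5283)) + W(215, -163)) = √((-64 - 1*(-5283)) + 3) = √((-64 + 5283) + 3) = √(5219 + 3) = √5222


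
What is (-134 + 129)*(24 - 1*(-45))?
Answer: -345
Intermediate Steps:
(-134 + 129)*(24 - 1*(-45)) = -5*(24 + 45) = -5*69 = -345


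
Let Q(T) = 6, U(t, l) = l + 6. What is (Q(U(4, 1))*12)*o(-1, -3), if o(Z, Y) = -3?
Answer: -216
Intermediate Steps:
U(t, l) = 6 + l
(Q(U(4, 1))*12)*o(-1, -3) = (6*12)*(-3) = 72*(-3) = -216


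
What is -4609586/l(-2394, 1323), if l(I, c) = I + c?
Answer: 4609586/1071 ≈ 4304.0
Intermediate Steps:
-4609586/l(-2394, 1323) = -4609586/(-2394 + 1323) = -4609586/(-1071) = -4609586*(-1/1071) = 4609586/1071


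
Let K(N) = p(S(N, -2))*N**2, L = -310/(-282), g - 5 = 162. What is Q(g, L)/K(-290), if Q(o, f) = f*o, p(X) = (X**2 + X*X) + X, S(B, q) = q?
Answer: 5177/14229720 ≈ 0.00036382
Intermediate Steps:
g = 167 (g = 5 + 162 = 167)
L = 155/141 (L = -310*(-1/282) = 155/141 ≈ 1.0993)
p(X) = X + 2*X**2 (p(X) = (X**2 + X**2) + X = 2*X**2 + X = X + 2*X**2)
K(N) = 6*N**2 (K(N) = (-2*(1 + 2*(-2)))*N**2 = (-2*(1 - 4))*N**2 = (-2*(-3))*N**2 = 6*N**2)
Q(g, L)/K(-290) = ((155/141)*167)/((6*(-290)**2)) = 25885/(141*((6*84100))) = (25885/141)/504600 = (25885/141)*(1/504600) = 5177/14229720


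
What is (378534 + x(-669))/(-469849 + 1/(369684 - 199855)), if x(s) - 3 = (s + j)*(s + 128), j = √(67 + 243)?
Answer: -62876300157/39896992910 + 91877489*√310/79793985820 ≈ -1.5557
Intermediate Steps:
j = √310 ≈ 17.607
x(s) = 3 + (128 + s)*(s + √310) (x(s) = 3 + (s + √310)*(s + 128) = 3 + (s + √310)*(128 + s) = 3 + (128 + s)*(s + √310))
(378534 + x(-669))/(-469849 + 1/(369684 - 199855)) = (378534 + (3 + (-669)² + 128*(-669) + 128*√310 - 669*√310))/(-469849 + 1/(369684 - 199855)) = (378534 + (3 + 447561 - 85632 + 128*√310 - 669*√310))/(-469849 + 1/169829) = (378534 + (361932 - 541*√310))/(-469849 + 1/169829) = (740466 - 541*√310)/(-79793985820/169829) = (740466 - 541*√310)*(-169829/79793985820) = -62876300157/39896992910 + 91877489*√310/79793985820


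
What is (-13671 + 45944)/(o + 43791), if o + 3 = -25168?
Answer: 32273/18620 ≈ 1.7332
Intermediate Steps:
o = -25171 (o = -3 - 25168 = -25171)
(-13671 + 45944)/(o + 43791) = (-13671 + 45944)/(-25171 + 43791) = 32273/18620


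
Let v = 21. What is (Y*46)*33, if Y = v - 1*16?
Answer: 7590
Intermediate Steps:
Y = 5 (Y = 21 - 1*16 = 21 - 16 = 5)
(Y*46)*33 = (5*46)*33 = 230*33 = 7590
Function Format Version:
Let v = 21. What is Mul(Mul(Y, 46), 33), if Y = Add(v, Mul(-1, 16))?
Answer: 7590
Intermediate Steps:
Y = 5 (Y = Add(21, Mul(-1, 16)) = Add(21, -16) = 5)
Mul(Mul(Y, 46), 33) = Mul(Mul(5, 46), 33) = Mul(230, 33) = 7590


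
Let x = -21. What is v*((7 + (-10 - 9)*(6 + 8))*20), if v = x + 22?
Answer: -5180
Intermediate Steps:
v = 1 (v = -21 + 22 = 1)
v*((7 + (-10 - 9)*(6 + 8))*20) = 1*((7 + (-10 - 9)*(6 + 8))*20) = 1*((7 - 19*14)*20) = 1*((7 - 266)*20) = 1*(-259*20) = 1*(-5180) = -5180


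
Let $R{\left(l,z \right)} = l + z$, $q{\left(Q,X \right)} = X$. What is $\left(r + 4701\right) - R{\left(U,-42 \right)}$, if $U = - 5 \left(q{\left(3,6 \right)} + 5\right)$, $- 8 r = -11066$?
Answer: $\frac{24725}{4} \approx 6181.3$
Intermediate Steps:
$r = \frac{5533}{4}$ ($r = \left(- \frac{1}{8}\right) \left(-11066\right) = \frac{5533}{4} \approx 1383.3$)
$U = -55$ ($U = - 5 \left(6 + 5\right) = \left(-5\right) 11 = -55$)
$\left(r + 4701\right) - R{\left(U,-42 \right)} = \left(\frac{5533}{4} + 4701\right) - \left(-55 - 42\right) = \frac{24337}{4} - -97 = \frac{24337}{4} + 97 = \frac{24725}{4}$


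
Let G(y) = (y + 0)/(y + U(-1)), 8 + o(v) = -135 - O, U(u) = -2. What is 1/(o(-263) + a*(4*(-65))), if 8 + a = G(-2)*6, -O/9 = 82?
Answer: 1/1895 ≈ 0.00052770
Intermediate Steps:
O = -738 (O = -9*82 = -738)
o(v) = 595 (o(v) = -8 + (-135 - 1*(-738)) = -8 + (-135 + 738) = -8 + 603 = 595)
G(y) = y/(-2 + y) (G(y) = (y + 0)/(y - 2) = y/(-2 + y))
a = -5 (a = -8 - 2/(-2 - 2)*6 = -8 - 2/(-4)*6 = -8 - 2*(-1/4)*6 = -8 + (1/2)*6 = -8 + 3 = -5)
1/(o(-263) + a*(4*(-65))) = 1/(595 - 20*(-65)) = 1/(595 - 5*(-260)) = 1/(595 + 1300) = 1/1895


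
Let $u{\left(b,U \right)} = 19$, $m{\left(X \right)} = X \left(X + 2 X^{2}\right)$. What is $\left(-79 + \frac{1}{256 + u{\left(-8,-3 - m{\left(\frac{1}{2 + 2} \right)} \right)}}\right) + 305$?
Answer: $\frac{62151}{275} \approx 226.0$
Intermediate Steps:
$\left(-79 + \frac{1}{256 + u{\left(-8,-3 - m{\left(\frac{1}{2 + 2} \right)} \right)}}\right) + 305 = \left(-79 + \frac{1}{256 + 19}\right) + 305 = \left(-79 + \frac{1}{275}\right) + 305 = - \frac{21724}{275} + 305 = \frac{62151}{275}$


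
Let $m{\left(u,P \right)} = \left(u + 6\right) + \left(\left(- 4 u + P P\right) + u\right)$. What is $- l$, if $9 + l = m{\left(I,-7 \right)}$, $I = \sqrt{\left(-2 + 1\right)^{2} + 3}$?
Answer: $-42$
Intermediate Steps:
$I = 2$ ($I = \sqrt{\left(-1\right)^{2} + 3} = \sqrt{1 + 3} = \sqrt{4} = 2$)
$m{\left(u,P \right)} = 6 + P^{2} - 2 u$ ($m{\left(u,P \right)} = \left(6 + u\right) + \left(\left(- 4 u + P^{2}\right) + u\right) = \left(6 + u\right) + \left(\left(P^{2} - 4 u\right) + u\right) = \left(6 + u\right) + \left(P^{2} - 3 u\right) = 6 + P^{2} - 2 u$)
$l = 42$ ($l = -9 + \left(6 + \left(-7\right)^{2} - 4\right) = -9 + \left(6 + 49 - 4\right) = -9 + 51 = 42$)
$- l = \left(-1\right) 42 = -42$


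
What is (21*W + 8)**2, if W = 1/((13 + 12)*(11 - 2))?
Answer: 368449/5625 ≈ 65.502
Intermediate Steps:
W = 1/225 (W = 1/(25*9) = 1/225 ≈ 0.0044444)
(21*W + 8)**2 = (21*(1/225) + 8)**2 = (7/75 + 8)**2 = (607/75)**2 = 368449/5625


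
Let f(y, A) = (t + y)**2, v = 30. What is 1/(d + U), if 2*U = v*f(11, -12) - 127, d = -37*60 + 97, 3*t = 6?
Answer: 2/697 ≈ 0.0028694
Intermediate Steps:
t = 2 (t = (1/3)*6 = 2)
d = -2123 (d = -2220 + 97 = -2123)
f(y, A) = (2 + y)**2
U = 4943/2 (U = (30*(2 + 11)**2 - 127)/2 = (30*13**2 - 127)/2 = (30*169 - 127)/2 = (5070 - 127)/2 = (1/2)*4943 = 4943/2 ≈ 2471.5)
1/(d + U) = 1/(-2123 + 4943/2) = 1/(697/2) = 2/697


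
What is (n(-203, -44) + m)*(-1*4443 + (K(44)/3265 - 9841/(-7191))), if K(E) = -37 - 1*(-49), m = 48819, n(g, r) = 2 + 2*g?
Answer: -1009774896515704/4695723 ≈ -2.1504e+8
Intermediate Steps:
K(E) = 12 (K(E) = -37 + 49 = 12)
(n(-203, -44) + m)*(-1*4443 + (K(44)/3265 - 9841/(-7191))) = ((2 + 2*(-203)) + 48819)*(-1*4443 + (12/3265 - 9841/(-7191))) = ((2 - 406) + 48819)*(-4443 + (12*(1/3265) - 9841*(-1/7191))) = (-404 + 48819)*(-4443 + (12/3265 + 9841/7191)) = 48415*(-4443 + 32217157/23478615) = 48415*(-104283269288/23478615) = -1009774896515704/4695723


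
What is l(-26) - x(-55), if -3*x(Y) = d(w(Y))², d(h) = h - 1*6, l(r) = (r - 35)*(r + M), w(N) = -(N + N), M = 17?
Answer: 12463/3 ≈ 4154.3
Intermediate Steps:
w(N) = -2*N
l(r) = (-35 + r)*(17 + r) (l(r) = (r - 35)*(r + 17) = (-35 + r)*(17 + r))
d(h) = -6 + h (d(h) = h - 6 = -6 + h)
x(Y) = -(-6 - 2*Y)²/3
l(-26) - x(-55) = (-595 + (-26)² - 18*(-26)) - (-4)*(3 - 55)²/3 = (-595 + 676 + 468) - (-4)*(-52)²/3 = 549 - (-4)*2704/3 = 549 - 1*(-10816/3) = 549 + 10816/3 = 12463/3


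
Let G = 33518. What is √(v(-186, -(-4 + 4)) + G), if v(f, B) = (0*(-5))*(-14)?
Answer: √33518 ≈ 183.08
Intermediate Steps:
v(f, B) = 0 (v(f, B) = 0*(-14) = 0)
√(v(-186, -(-4 + 4)) + G) = √(0 + 33518) = √33518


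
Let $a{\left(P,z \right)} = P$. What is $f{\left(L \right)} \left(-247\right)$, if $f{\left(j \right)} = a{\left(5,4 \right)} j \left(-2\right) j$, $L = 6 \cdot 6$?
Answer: $3201120$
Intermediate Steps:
$L = 36$
$f{\left(j \right)} = - 10 j^{2}$ ($f{\left(j \right)} = 5 j \left(-2\right) j = - 10 j j = - 10 j^{2}$)
$f{\left(L \right)} \left(-247\right) = - 10 \cdot 36^{2} \left(-247\right) = \left(-10\right) 1296 \left(-247\right) = \left(-12960\right) \left(-247\right) = 3201120$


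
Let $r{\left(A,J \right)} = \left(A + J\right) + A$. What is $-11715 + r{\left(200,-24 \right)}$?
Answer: $-11339$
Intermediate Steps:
$r{\left(A,J \right)} = J + 2 A$
$-11715 + r{\left(200,-24 \right)} = -11715 + \left(-24 + 2 \cdot 200\right) = -11715 + \left(-24 + 400\right) = -11715 + 376 = -11339$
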